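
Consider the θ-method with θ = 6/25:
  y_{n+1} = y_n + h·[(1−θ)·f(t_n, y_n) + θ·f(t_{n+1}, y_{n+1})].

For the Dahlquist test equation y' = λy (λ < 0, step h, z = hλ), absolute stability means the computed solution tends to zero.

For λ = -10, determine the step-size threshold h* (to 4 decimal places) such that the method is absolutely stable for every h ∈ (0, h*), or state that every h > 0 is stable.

Set f=λy, z=hλ:
  y_{n+1} = y_n + z·[19/25·y_n + 6/25·y_{n+1}] ⇒ (1 − 6/25z)y_{n+1} = (1 + 19/25z)y_n
  so R(z) = (1 + 19/25z)/(1 − 6/25z).

Need |R(x)|<1, x<0.
x=-0.9: |R|=0.2599
R=−1: 1+19/25x = −1+6/25x ⇒ -13/25x=2 ⇒ x=2/(-13/25)=-3.8462
Confirm numerically:
  x=-3.782: |R|=0.98251 <1
  x=-2.450: |R|=0.54282 <1
  x=-1.702: |R|=0.20839 <1
  x=-4.076: |R|=1.06042 >1
  x=-3.962: |R|=1.03088 >1
So |R|<1 on (-3.8462, 0).

(-3.8462,0); λ=-10 ⇒ h* = (50/13)/10 = 0.3846.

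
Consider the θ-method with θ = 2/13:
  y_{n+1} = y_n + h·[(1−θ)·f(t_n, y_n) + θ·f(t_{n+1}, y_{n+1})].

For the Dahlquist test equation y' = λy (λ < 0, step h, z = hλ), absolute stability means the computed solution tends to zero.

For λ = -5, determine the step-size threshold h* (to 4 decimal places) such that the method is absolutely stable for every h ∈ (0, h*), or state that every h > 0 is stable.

Set f=λy, z=hλ:
  y_{n+1} = y_n + z·[11/13·y_n + 2/13·y_{n+1}] ⇒ (1 − 2/13z)y_{n+1} = (1 + 11/13z)y_n
  R(z) = (1 + 11/13z)/(1 − 2/13z).

Find x<0 with |R(x)|<1.
x=-1.25: |R|=0.0484
R=−1: 1+11/13x = −1+2/13x ⇒ -9/13x=2 ⇒ x=2/(-9/13)=-2.8889
Confirm numerically:
  x=-2.271: |R|=0.68299 <1
  x=-2.195: |R|=0.64089 <1
  x=-1.575: |R|=0.26780 <1
  x=-1.390: |R|=0.14512 <1
  x=-3.361: |R|=1.21544 >1
  x=-3.345: |R|=1.20848 >1
So |R|<1 on (-2.8889, 0).

(-2.8889,0); λ=-5 ⇒ h* = (26/9)/5 = 0.5778.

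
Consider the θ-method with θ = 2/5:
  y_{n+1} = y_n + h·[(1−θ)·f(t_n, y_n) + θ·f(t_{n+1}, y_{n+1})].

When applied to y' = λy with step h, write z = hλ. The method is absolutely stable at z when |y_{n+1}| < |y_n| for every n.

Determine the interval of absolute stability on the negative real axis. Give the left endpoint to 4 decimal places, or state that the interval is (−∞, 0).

With y'=λy (z=hλ):
  y_{n+1} = y_n + z·[3/5·y_n + 2/5·y_{n+1}] ⇒ (1 − 2/5z)y_{n+1} = (1 + 3/5z)y_n
  ⇒ R(z) = (1 + 3/5z)/(1 − 2/5z).

Need |R(x)|<1, x<0.
x=-1.19: |R|=0.1938
R=−1: 1+3/5x = −1+2/5x ⇒ -1/5x=2 ⇒ x=2/(-1/5)=-10.0000
Confirm numerically:
  x=-6.416: |R|=0.79901 <1
  x=-5.237: |R|=0.69219 <1
  x=-5.122: |R|=0.68001 <1
  x=-4.595: |R|=0.61910 <1
  x=-10.255: |R|=1.01000 >1
  x=-10.225: |R|=1.00884 >1
  x=-10.074: |R|=1.00294 >1
Interval (-10.0000, 0).

z∈(-10.0000,0).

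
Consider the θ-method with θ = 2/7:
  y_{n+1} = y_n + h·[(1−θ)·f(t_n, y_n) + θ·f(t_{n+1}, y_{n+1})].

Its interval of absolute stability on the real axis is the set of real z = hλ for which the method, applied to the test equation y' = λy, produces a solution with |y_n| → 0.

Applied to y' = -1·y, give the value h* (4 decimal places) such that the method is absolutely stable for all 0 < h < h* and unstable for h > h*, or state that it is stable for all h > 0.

Test eqn y'=λy, z=hλ:
  y_{n+1} = y_n + z·[5/7·y_n + 2/7·y_{n+1}] ⇒ (1 − 2/7z)y_{n+1} = (1 + 5/7z)y_n
  so R(z) = (1 + 5/7z)/(1 − 2/7z).

Find x<0 with |R(x)|<1.
x=-0.64: |R|=0.4589
R=−1: 1+5/7x = −1+2/7x ⇒ -3/7x=2 ⇒ x=2/(-3/7)=-4.6667
Confirm numerically:
  x=-4.437: |R|=0.95660 <1
  x=-2.836: |R|=0.56660 <1
  x=-1.986: |R|=0.26704 <1
  x=-1.953: |R|=0.25353 <1
  x=-5.020: |R|=1.06221 >1
  x=-4.718: |R|=1.00937 >1
  x=-4.689: |R|=1.00409 >1
Stable set (-4.6667, 0).

(-4.6667,0); λ=-1 ⇒ h* = (14/3)/1 = 4.6667.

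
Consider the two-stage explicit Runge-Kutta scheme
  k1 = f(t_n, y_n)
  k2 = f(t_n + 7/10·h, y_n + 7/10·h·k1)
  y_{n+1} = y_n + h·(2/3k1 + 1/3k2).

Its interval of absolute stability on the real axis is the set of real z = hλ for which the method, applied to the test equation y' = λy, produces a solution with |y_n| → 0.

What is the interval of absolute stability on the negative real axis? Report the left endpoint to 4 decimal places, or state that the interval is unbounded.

Test eqn y'=λy, z=hλ:
  k1=λy_n ⇒ h·k1=z·y_n;  k2=λ(1+7/10z)y_n ⇒ h·k2=z(1+7/10z)y_n
  y_{n+1}/y_n = 1 + 2/3z + 1/3z(1+7/10z) = 1 + z + 7/30z²
  Hence R(z) = 1 + z + 7/30z².

Boundary: |R(x)|=1, x<0.
x=-0.78: |R|=0.3620
R=1: x+7/30x²=0 ⇒ x=−30/7=-4.2857; min R=1−1/(4·7/30)=-0.0714>−1
Confirm numerically:
  x=-3.575: |R|=0.40715 <1
  x=-2.846: |R|=0.04393 <1
  x=-2.312: |R|=0.06475 <1
  x=-4.511: |R|=1.23713 >1
  x=-4.400: |R|=1.11733 >1
Stable set (-4.2857, 0).

z∈(-4.2857,0).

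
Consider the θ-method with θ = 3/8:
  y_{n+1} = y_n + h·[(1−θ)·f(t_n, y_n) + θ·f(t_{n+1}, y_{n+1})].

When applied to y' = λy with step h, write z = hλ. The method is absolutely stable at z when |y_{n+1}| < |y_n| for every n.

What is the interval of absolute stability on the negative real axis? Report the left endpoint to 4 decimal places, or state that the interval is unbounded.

z∈(-8.0000,0).

With y'=λy (z=hλ):
  y_{n+1} = y_n + z·[5/8·y_n + 3/8·y_{n+1}] ⇒ (1 − 3/8z)y_{n+1} = (1 + 5/8z)y_n
  R(z) = (1 + 5/8z)/(1 − 3/8z).

Boundary: |R(x)|=1, x<0.
x=-1.38: |R|=0.0906
R=−1: 1+5/8x = −1+3/8x ⇒ -1/4x=2 ⇒ x=2/(-1/4)=-8.0000
Confirm numerically:
  x=-5.856: |R|=0.83229 <1
  x=-4.047: |R|=0.60747 <1
  x=-3.693: |R|=0.54851 <1
  x=-8.501: |R|=1.02991 >1
  x=-8.351: |R|=1.02124 >1
So |R|<1 on (-8.0000, 0).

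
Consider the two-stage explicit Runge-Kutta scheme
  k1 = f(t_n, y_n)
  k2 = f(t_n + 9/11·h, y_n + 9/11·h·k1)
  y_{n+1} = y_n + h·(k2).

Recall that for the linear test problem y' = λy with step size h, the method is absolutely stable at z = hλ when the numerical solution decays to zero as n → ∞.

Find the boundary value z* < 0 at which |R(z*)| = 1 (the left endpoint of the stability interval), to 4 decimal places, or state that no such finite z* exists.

z* = -1.2222.

Set f=λy, z=hλ:
  k1=λy_n ⇒ h·k1=z·y_n;  k2=λ(1+9/11z)y_n ⇒ h·k2=z(1+9/11z)y_n
  y_{n+1}/y_n = 1 + z(1+9/11z) = 1 + z + 9/11z²
  so R(z) = 1 + z + 9/11z².

Solve |R(x)|<1 on ℝ⁻.
x=-1.3: |R|=1.0827
R=1: x+9/11x²=0 ⇒ x=−11/9=-1.2222; min R=1−1/(4·9/11)=0.6944>−1
Confirm numerically:
  x=-1.055: |R|=0.85566 <1
  x=-0.806: |R|=0.72552 <1
  x=-0.712: |R|=0.70277 <1
  x=-1.499: |R|=1.33946 >1
  x=-1.297: |R|=1.07935 >1
Interval (-1.2222, 0).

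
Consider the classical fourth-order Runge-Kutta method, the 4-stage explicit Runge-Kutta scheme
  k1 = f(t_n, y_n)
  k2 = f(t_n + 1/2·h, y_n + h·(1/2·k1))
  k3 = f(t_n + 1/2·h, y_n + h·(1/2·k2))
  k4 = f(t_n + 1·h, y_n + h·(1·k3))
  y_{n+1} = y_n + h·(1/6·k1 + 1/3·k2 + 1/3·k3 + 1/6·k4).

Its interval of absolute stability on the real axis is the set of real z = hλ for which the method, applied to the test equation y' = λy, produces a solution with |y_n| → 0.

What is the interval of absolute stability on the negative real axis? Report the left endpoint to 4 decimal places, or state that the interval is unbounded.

On y'=λy, z=hλ:
  order 4, 4-stage ⇒ R(z)=1+z+z^2/2+z^3/6+z^4/24
  (e.g. R(-1.01)=0.37169, |R|=0.37169)

Need |R(x)|<1, x<0.
x=-1.01: |R|=0.3717
|R(-2.46)|=0.6106 |R(-1.63)|=0.2708 |R(-1.54)|=0.2714
Bisect:
  x_lo=-3.5609 |R|=2.9532  x_hi=-0.2850 |R|=0.7520
  mid=-1.92298 |R|=0.31055 →hi
  mid=-2.74196 |R|=0.93661 →hi
  mid=-3.15145 |R|=1.70776 →lo
  mid=-2.94671 |R|=1.27191 →lo
  mid=-2.84433 |R|=1.09272 →lo
  mid=-2.79315 |R|=1.01191 →lo
  mid=-2.76755 |R|=0.97358 →hi
  mid=-2.78035 |R|=0.99257 →hi
  mid=-2.78675 |R|=1.00220 →lo
  mid=-2.78355 |R|=0.99737 →hi
  ...
  [-2.78535,-2.78515] ⇒ x*=-2.7853
Interval (-2.7853, 0).

z∈(-2.7853,0).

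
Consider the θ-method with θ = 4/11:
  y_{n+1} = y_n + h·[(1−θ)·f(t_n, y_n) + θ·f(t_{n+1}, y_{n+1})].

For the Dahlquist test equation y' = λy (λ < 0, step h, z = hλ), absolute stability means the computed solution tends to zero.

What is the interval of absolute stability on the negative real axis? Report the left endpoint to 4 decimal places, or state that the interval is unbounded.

(-7.3333, 0).

Test eqn y'=λy, z=hλ:
  y_{n+1} = y_n + z·[7/11·y_n + 4/11·y_{n+1}] ⇒ (1 − 4/11z)y_{n+1} = (1 + 7/11z)y_n
  Hence R(z) = (1 + 7/11z)/(1 − 4/11z).

Solve |R(x)|<1 on ℝ⁻.
x=-0.78: |R|=0.3924
R=−1: 1+7/11x = −1+4/11x ⇒ -3/11x=2 ⇒ x=2/(-3/11)=-7.3333
Confirm numerically:
  x=-4.495: |R|=0.70618 <1
  x=-3.558: |R|=0.55113 <1
  x=-3.520: |R|=0.54386 <1
  x=-7.924: |R|=1.04150 >1
  x=-7.424: |R|=1.00668 >1
Interval (-7.3333, 0).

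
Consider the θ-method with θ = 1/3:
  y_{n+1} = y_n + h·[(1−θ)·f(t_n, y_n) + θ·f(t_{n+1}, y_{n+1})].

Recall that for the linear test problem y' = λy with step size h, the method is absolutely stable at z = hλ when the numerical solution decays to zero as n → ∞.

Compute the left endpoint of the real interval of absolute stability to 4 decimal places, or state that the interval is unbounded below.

left endpoint -6.0000.

With y'=λy (z=hλ):
  y_{n+1} = y_n + z·[2/3·y_n + 1/3·y_{n+1}] ⇒ (1 − 1/3z)y_{n+1} = (1 + 2/3z)y_n
  ⇒ R(z) = (1 + 2/3z)/(1 − 1/3z).

Find x<0 with |R(x)|<1.
x=-1.78: |R|=0.1172
R=−1: 1+2/3x = −1+1/3x ⇒ -1/3x=2 ⇒ x=2/(-1/3)=-6.0000
Confirm numerically:
  x=-4.645: |R|=0.82276 <1
  x=-4.294: |R|=0.76611 <1
  x=-3.704: |R|=0.65752 <1
  x=-6.546: |R|=1.05720 >1
  x=-6.149: |R|=1.01629 >1
Interval (-6.0000, 0).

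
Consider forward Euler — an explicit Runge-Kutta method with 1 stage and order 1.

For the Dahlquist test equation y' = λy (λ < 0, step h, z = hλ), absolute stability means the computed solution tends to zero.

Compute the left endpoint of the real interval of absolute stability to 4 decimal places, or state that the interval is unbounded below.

On y'=λy, z=hλ:
  order 1, 1-stage ⇒ R(z)=1+z
  (e.g. R(-1.03)=-0.03000, |R|=0.03000)

Boundary: |R(x)|=1, x<0.
x=-1.03: |R|=0.0300
|R(-2.36)|=1.3600 |R(-1.88)|=0.8800 |R(-1.46)|=0.4600
Bisect:
  x_lo=-2.5234 |R|=1.5234  x_hi=-0.2351 |R|=0.7649
  mid=-1.37926 |R|=0.37926 →hi
  mid=-1.95135 |R|=0.95135 →hi
  mid=-2.23739 |R|=1.23739 →lo
  mid=-2.09437 |R|=1.09437 →lo
  mid=-2.02286 |R|=1.02286 →lo
  mid=-1.98710 |R|=0.98710 →hi
  mid=-2.00498 |R|=1.00498 →lo
  mid=-1.99604 |R|=0.99604 →hi
  ...
  [-2.00009,-1.99995] ⇒ x*=-2.0000
Interval (-2.0000, 0).

left endpoint -2.0000.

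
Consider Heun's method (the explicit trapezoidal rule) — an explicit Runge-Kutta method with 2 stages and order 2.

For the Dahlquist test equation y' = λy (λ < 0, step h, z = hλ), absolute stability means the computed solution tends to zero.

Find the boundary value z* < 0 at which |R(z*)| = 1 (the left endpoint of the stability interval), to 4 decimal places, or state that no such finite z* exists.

With y'=λy (z=hλ):
  order 2, 2-stage ⇒ R(z)=1+z+z^2/2
  (e.g. R(-0.74)=0.53380, |R|=0.53380)

Need |R(x)|<1, x<0.
x=-0.74: |R|=0.5338
|R(-1.76)|=0.7888 |R(-0.89)|=0.5061 |R(-0.53)|=0.6104
Bisect:
  x_lo=-2.6682 |R|=1.8915  x_hi=-0.1112 |R|=0.8949
  mid=-1.38974 |R|=0.57595 →hi
  mid=-2.02898 |R|=1.02940 →lo
  mid=-1.70936 |R|=0.75160 →hi
  mid=-1.86917 |R|=0.87773 →hi
  mid=-1.94908 |R|=0.95037 →hi
  mid=-1.98903 |R|=0.98909 →hi
  mid=-2.00901 |R|=1.00905 →lo
  ...
  [-2.00011,-1.99995] ⇒ x*=-2.0000
So |R|<1 on (-2.0000, 0).

left endpoint -2.0000.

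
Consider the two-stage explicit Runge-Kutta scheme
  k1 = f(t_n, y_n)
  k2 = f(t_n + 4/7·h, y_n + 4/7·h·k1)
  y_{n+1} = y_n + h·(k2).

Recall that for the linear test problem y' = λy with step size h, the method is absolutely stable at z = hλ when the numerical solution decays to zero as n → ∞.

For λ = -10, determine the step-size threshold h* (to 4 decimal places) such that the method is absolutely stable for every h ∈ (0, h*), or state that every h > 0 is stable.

(-1.7500,0); λ=-10 ⇒ h* = (7/4)/10 = 0.1750.

Test eqn y'=λy, z=hλ:
  k1=λy_n ⇒ h·k1=z·y_n;  k2=λ(1+4/7z)y_n ⇒ h·k2=z(1+4/7z)y_n
  y_{n+1}/y_n = 1 + z(1+4/7z) = 1 + z + 4/7z²
  ⇒ R(z) = 1 + z + 4/7z².

Find x<0 with |R(x)|<1.
x=-1.5: |R|=0.7857
R=1: x+4/7x²=0 ⇒ x=−7/4=-1.7500; min R=1−1/(4·4/7)=0.5625>−1
Confirm numerically:
  x=-1.610: |R|=0.87120 <1
  x=-1.329: |R|=0.68028 <1
  x=-1.219: |R|=0.63012 <1
  x=-1.043: |R|=0.57863 <1
  x=-2.004: |R|=1.29087 >1
  x=-1.927: |R|=1.19490 >1
  x=-1.889: |R|=1.15004 >1
Interval (-1.7500, 0).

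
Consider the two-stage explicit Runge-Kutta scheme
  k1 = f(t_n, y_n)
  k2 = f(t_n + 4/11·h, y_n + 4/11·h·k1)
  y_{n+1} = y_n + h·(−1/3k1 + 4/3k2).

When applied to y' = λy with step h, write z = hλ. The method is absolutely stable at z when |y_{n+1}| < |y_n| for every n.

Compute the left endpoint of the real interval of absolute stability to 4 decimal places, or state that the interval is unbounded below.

With y'=λy (z=hλ):
  k1=λy_n ⇒ h·k1=z·y_n;  k2=λ(1+4/11z)y_n ⇒ h·k2=z(1+4/11z)y_n
  y_{n+1}/y_n = 1 − 1/3z + 4/3z(1+4/11z) = 1 + z + 16/33z²
  ⇒ R(z) = 1 + z + 16/33z².

Boundary: |R(x)|=1, x<0.
x=-0.55: |R|=0.5967
R=1: x+16/33x²=0 ⇒ x=−33/16=-2.0625; min R=1−1/(4·16/33)=0.4844>−1
Confirm numerically:
  x=-1.895: |R|=0.84610 <1
  x=-1.766: |R|=0.74612 <1
  x=-1.015: |R|=0.48450 <1
  x=-2.462: |R|=1.47688 >1
  x=-2.332: |R|=1.30471 >1
Interval (-2.0625, 0).

left endpoint -2.0625.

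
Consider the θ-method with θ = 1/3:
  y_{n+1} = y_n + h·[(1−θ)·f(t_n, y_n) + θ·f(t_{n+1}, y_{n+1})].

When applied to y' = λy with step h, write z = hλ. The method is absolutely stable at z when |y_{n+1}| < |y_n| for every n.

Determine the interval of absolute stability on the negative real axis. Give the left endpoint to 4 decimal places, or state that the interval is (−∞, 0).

z∈(-6.0000,0).

On y'=λy, z=hλ:
  y_{n+1} = y_n + z·[2/3·y_n + 1/3·y_{n+1}] ⇒ (1 − 1/3z)y_{n+1} = (1 + 2/3z)y_n
  Hence R(z) = (1 + 2/3z)/(1 − 1/3z).

Boundary: |R(x)|=1, x<0.
x=-0.55: |R|=0.5352
R=−1: 1+2/3x = −1+1/3x ⇒ -1/3x=2 ⇒ x=2/(-1/3)=-6.0000
Confirm numerically:
  x=-5.810: |R|=0.97843 <1
  x=-4.870: |R|=0.85642 <1
  x=-3.089: |R|=0.52192 <1
  x=-2.826: |R|=0.45520 <1
  x=-6.084: |R|=1.00925 >1
  x=-6.071: |R|=1.00783 >1
  x=-6.058: |R|=1.00640 >1
Stable set (-6.0000, 0).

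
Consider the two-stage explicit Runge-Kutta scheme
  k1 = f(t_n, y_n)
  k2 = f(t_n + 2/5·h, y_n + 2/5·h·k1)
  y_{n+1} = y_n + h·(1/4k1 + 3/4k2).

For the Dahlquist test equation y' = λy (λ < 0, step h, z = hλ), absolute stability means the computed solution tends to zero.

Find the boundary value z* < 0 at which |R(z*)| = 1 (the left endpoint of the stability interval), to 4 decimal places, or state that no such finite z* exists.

Set f=λy, z=hλ:
  k1=λy_n ⇒ h·k1=z·y_n;  k2=λ(1+2/5z)y_n ⇒ h·k2=z(1+2/5z)y_n
  y_{n+1}/y_n = 1 + 1/4z + 3/4z(1+2/5z) = 1 + z + 3/10z²
  R(z) = 1 + z + 3/10z².

Need |R(x)|<1, x<0.
x=-1.78: |R|=0.1705
R=1: x+3/10x²=0 ⇒ x=−10/3=-3.3333; min R=1−1/(4·3/10)=0.1667>−1
Confirm numerically:
  x=-2.628: |R|=0.44392 <1
  x=-2.491: |R|=0.37052 <1
  x=-1.787: |R|=0.17101 <1
  x=-1.365: |R|=0.19397 <1
  x=-3.908: |R|=1.67374 >1
  x=-3.726: |R|=1.43892 >1
Interval (-3.3333, 0).

z* = -3.3333.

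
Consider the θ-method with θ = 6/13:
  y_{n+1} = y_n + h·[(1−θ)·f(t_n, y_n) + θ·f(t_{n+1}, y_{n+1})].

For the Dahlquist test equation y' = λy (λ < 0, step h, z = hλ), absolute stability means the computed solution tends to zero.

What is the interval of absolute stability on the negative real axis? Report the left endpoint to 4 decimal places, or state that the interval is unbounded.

z∈(-26.0000,0).

On y'=λy, z=hλ:
  y_{n+1} = y_n + z·[7/13·y_n + 6/13·y_{n+1}] ⇒ (1 − 6/13z)y_{n+1} = (1 + 7/13z)y_n
  so R(z) = (1 + 7/13z)/(1 − 6/13z).

Need |R(x)|<1, x<0.
x=-0.75: |R|=0.4429
R=−1: 1+7/13x = −1+6/13x ⇒ -1/13x=2 ⇒ x=2/(-1/13)=-26.0000
Confirm numerically:
  x=-24.386: |R|=0.98987 <1
  x=-22.339: |R|=0.97510 <1
  x=-19.627: |R|=0.95126 <1
  x=-18.922: |R|=0.94406 <1
  x=-26.450: |R|=1.00262 >1
  x=-26.409: |R|=1.00239 >1
Stable set (-26.0000, 0).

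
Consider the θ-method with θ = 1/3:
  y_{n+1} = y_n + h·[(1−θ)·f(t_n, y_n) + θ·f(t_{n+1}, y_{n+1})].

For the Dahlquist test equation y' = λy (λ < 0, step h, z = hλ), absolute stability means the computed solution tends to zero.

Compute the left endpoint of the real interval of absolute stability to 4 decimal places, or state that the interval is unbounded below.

Test eqn y'=λy, z=hλ:
  y_{n+1} = y_n + z·[2/3·y_n + 1/3·y_{n+1}] ⇒ (1 − 1/3z)y_{n+1} = (1 + 2/3z)y_n
  R(z) = (1 + 2/3z)/(1 − 1/3z).

Need |R(x)|<1, x<0.
x=-0.83: |R|=0.3499
R=−1: 1+2/3x = −1+1/3x ⇒ -1/3x=2 ⇒ x=2/(-1/3)=-6.0000
Confirm numerically:
  x=-5.102: |R|=0.88916 <1
  x=-4.975: |R|=0.87147 <1
  x=-3.338: |R|=0.57999 <1
  x=-6.373: |R|=1.03980 >1
  x=-6.119: |R|=1.01305 >1
Interval (-6.0000, 0).

z* = -6.0000.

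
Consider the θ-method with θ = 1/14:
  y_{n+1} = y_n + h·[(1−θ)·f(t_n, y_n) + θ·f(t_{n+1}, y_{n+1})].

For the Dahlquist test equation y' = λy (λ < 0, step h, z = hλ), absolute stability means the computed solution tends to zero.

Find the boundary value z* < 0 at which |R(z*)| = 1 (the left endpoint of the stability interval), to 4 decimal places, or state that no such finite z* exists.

Set f=λy, z=hλ:
  y_{n+1} = y_n + z·[13/14·y_n + 1/14·y_{n+1}] ⇒ (1 − 1/14z)y_{n+1} = (1 + 13/14z)y_n
  so R(z) = (1 + 13/14z)/(1 − 1/14z).

Find x<0 with |R(x)|<1.
x=-1.17: |R|=0.0798
R=−1: 1+13/14x = −1+1/14x ⇒ -6/7x=2 ⇒ x=2/(-6/7)=-2.3333
Confirm numerically:
  x=-2.291: |R|=0.96882 <1
  x=-1.807: |R|=0.60043 <1
  x=-1.385: |R|=0.26032 <1
  x=-2.742: |R|=1.29292 >1
  x=-2.441: |R|=1.07858 >1
Interval (-2.3333, 0).

z* = -2.3333.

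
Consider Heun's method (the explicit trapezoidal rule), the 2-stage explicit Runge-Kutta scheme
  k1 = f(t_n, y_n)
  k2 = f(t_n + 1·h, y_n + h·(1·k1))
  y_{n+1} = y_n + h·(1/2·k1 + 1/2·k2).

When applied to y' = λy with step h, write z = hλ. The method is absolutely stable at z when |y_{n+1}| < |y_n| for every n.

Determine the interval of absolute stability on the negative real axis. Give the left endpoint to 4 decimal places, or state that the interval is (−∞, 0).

Set f=λy, z=hλ:
  order 2, 2-stage ⇒ R(z)=1+z+z^2/2
  (e.g. R(-1.61)=0.68605, |R|=0.68605)

Need |R(x)|<1, x<0.
x=-1.61: |R|=0.6861
|R(-1.63)|=0.6985 |R(-0.79)|=0.5221 |R(-0.65)|=0.5613
Bisect:
  x_lo=-2.5584 |R|=1.7142  x_hi=-0.0902 |R|=0.9138
  mid=-1.32430 |R|=0.55259 →hi
  mid=-1.94133 |R|=0.94305 →hi
  mid=-2.24984 |R|=1.28105 →lo
  mid=-2.09559 |R|=1.10015 →lo
  mid=-2.01846 |R|=1.01863 →lo
  mid=-1.97989 |R|=0.98010 →hi
  mid=-1.99918 |R|=0.99918 →hi
  mid=-2.00882 |R|=1.00886 →lo
  mid=-2.00400 |R|=1.00400 →lo
  ...
  [-2.00008,-1.99993] ⇒ x*=-2.0000
So |R|<1 on (-2.0000, 0).

(-2.0000, 0).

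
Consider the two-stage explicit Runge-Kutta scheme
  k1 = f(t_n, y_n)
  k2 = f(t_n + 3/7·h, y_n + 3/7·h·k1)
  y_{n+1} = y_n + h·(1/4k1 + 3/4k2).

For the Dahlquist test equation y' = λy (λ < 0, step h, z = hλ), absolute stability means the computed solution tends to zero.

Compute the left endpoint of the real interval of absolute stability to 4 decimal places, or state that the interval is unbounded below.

left endpoint -3.1111.

With y'=λy (z=hλ):
  k1=λy_n ⇒ h·k1=z·y_n;  k2=λ(1+3/7z)y_n ⇒ h·k2=z(1+3/7z)y_n
  y_{n+1}/y_n = 1 + 1/4z + 3/4z(1+3/7z) = 1 + z + 9/28z²
  Hence R(z) = 1 + z + 9/28z².

Solve |R(x)|<1 on ℝ⁻.
x=-0.46: |R|=0.6080
R=1: x+9/28x²=0 ⇒ x=−28/9=-3.1111; min R=1−1/(4·9/28)=0.2222>−1
Confirm numerically:
  x=-2.133: |R|=0.32940 <1
  x=-1.844: |R|=0.24897 <1
  x=-1.825: |R|=0.24556 <1
  x=-1.463: |R|=0.22498 <1
  x=-3.276: |R|=1.17363 >1
  x=-3.251: |R|=1.14618 >1
So |R|<1 on (-3.1111, 0).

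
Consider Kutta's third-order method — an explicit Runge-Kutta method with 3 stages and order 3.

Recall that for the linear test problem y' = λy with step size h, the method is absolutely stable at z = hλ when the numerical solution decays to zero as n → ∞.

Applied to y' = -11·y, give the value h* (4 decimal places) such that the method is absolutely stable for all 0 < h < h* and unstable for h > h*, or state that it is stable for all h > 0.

Set f=λy, z=hλ:
  order 3, 3-stage ⇒ R(z)=1+z+z^2/2+z^3/6
  (e.g. R(-1.44)=0.09914, |R|=0.09914)

Boundary: |R(x)|=1, x<0.
x=-1.44: |R|=0.0991
|R(-2.3)|=0.6828 |R(-1.24)|=0.2110 |R(-1.23)|=0.2163
Bisect:
  x_lo=-3.1670 |R|=2.4463  x_hi=-0.3159 |R|=0.7287
  mid=-1.74148 |R|=0.10535 →hi
  mid=-2.45426 |R|=0.90639 →hi
  mid=-2.81065 |R|=1.56134 →lo
  mid=-2.63245 |R|=1.20795 →lo
  mid=-2.54336 |R|=1.05104 →lo
  mid=-2.49881 |R|=0.97723 →hi
  mid=-2.52108 |R|=1.01376 →lo
  mid=-2.50994 |R|=0.99540 →hi
  mid=-2.51551 |R|=1.00456 →lo
  ...
  [-2.51290,-2.51273] ⇒ x*=-2.5127
So |R|<1 on (-2.5127, 0).

(-2.5127,0); λ=-11 ⇒ h* = 0.2284.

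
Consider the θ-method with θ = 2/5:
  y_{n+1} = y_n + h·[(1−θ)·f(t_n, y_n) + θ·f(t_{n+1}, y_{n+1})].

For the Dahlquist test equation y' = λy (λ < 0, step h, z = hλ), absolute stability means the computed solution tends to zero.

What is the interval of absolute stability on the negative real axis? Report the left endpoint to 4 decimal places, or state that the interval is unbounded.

With y'=λy (z=hλ):
  y_{n+1} = y_n + z·[3/5·y_n + 2/5·y_{n+1}] ⇒ (1 − 2/5z)y_{n+1} = (1 + 3/5z)y_n
  ⇒ R(z) = (1 + 3/5z)/(1 − 2/5z).

Need |R(x)|<1, x<0.
x=-1.55: |R|=0.0432
R=−1: 1+3/5x = −1+2/5x ⇒ -1/5x=2 ⇒ x=2/(-1/5)=-10.0000
Confirm numerically:
  x=-9.900: |R|=0.99597 <1
  x=-7.078: |R|=0.84746 <1
  x=-6.211: |R|=0.78252 <1
  x=-10.444: |R|=1.01715 >1
  x=-10.333: |R|=1.01297 >1
Interval (-10.0000, 0).

z∈(-10.0000,0).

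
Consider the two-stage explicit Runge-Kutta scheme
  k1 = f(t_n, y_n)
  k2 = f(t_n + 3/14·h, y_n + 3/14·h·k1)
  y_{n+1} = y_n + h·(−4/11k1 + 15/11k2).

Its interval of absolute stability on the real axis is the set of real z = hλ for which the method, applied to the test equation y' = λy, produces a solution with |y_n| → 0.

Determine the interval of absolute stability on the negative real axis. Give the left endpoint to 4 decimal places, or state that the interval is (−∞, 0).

Set f=λy, z=hλ:
  k1=λy_n ⇒ h·k1=z·y_n;  k2=λ(1+3/14z)y_n ⇒ h·k2=z(1+3/14z)y_n
  y_{n+1}/y_n = 1 − 4/11z + 15/11z(1+3/14z) = 1 + z + 45/154z²
  Hence R(z) = 1 + z + 45/154z².

Solve |R(x)|<1 on ℝ⁻.
x=-1.44: |R|=0.1659
R=1: x+45/154x²=0 ⇒ x=−154/45=-3.4222; min R=1−1/(4·45/154)=0.1444>−1
Confirm numerically:
  x=-2.763: |R|=0.46776 <1
  x=-2.615: |R|=0.38318 <1
  x=-2.425: |R|=0.29336 <1
  x=-2.077: |R|=0.18356 <1
  x=-3.710: |R|=1.31198 >1
  x=-3.571: |R|=1.15525 >1
Stable set (-3.4222, 0).

z∈(-3.4222,0).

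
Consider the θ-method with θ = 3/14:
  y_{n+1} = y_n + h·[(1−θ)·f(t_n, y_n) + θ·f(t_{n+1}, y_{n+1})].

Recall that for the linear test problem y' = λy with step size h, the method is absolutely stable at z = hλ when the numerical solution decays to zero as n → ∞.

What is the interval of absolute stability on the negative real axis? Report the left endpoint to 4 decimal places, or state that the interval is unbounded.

z∈(-3.5000,0).

Test eqn y'=λy, z=hλ:
  y_{n+1} = y_n + z·[11/14·y_n + 3/14·y_{n+1}] ⇒ (1 − 3/14z)y_{n+1} = (1 + 11/14z)y_n
  ⇒ R(z) = (1 + 11/14z)/(1 − 3/14z).

Need |R(x)|<1, x<0.
x=-1.64: |R|=0.2135
R=−1: 1+11/14x = −1+3/14x ⇒ -4/7x=2 ⇒ x=2/(-4/7)=-3.5000
Confirm numerically:
  x=-3.394: |R|=0.96493 <1
  x=-2.800: |R|=0.75000 <1
  x=-1.489: |R|=0.12882 <1
  x=-3.959: |R|=1.14190 >1
  x=-3.739: |R|=1.07582 >1
Stable set (-3.5000, 0).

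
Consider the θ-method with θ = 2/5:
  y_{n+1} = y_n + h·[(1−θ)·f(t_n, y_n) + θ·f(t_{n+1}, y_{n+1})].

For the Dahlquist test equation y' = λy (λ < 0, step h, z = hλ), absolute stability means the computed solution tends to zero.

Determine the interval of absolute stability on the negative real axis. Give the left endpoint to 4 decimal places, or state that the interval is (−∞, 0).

With y'=λy (z=hλ):
  y_{n+1} = y_n + z·[3/5·y_n + 2/5·y_{n+1}] ⇒ (1 − 2/5z)y_{n+1} = (1 + 3/5z)y_n
  Hence R(z) = (1 + 3/5z)/(1 − 2/5z).

Boundary: |R(x)|=1, x<0.
x=-0.59: |R|=0.5227
R=−1: 1+3/5x = −1+2/5x ⇒ -1/5x=2 ⇒ x=2/(-1/5)=-10.0000
Confirm numerically:
  x=-8.630: |R|=0.93845 <1
  x=-7.736: |R|=0.88941 <1
  x=-6.270: |R|=0.78734 <1
  x=-10.229: |R|=1.00900 >1
  x=-10.120: |R|=1.00475 >1
  x=-10.107: |R|=1.00424 >1
So |R|<1 on (-10.0000, 0).

(-10.0000, 0).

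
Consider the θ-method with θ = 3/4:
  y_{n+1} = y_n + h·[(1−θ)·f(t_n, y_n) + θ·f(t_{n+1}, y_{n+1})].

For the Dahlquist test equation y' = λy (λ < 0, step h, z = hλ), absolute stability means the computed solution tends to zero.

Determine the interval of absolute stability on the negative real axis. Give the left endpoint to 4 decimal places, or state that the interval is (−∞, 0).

unbounded; (−∞, 0).

Set f=λy, z=hλ:
  y_{n+1} = y_n + z·[1/4·y_n + 3/4·y_{n+1}] ⇒ (1 − 3/4z)y_{n+1} = (1 + 1/4z)y_n
  ⇒ R(z) = (1 + 1/4z)/(1 − 3/4z).

Solve |R(x)|<1 on ℝ⁻.
x=-1.58: |R|=0.2769
x=-2: |R|=0.2000
x=-10: |R|=0.1765
x=-100: |R|=0.3158
θ=3/4≥1/2 ⇒ |1+1/4x|<|1−3/4x| ∀x<0 ⇒ interval (−∞,0).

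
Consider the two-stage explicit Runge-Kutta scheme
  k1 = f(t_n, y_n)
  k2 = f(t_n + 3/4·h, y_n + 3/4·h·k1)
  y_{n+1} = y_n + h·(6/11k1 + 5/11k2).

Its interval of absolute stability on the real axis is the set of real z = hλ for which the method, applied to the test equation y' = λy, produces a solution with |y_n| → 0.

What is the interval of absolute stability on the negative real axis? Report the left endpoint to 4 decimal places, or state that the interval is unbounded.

On y'=λy, z=hλ:
  k1=λy_n ⇒ h·k1=z·y_n;  k2=λ(1+3/4z)y_n ⇒ h·k2=z(1+3/4z)y_n
  y_{n+1}/y_n = 1 + 6/11z + 5/11z(1+3/4z) = 1 + z + 15/44z²
  Hence R(z) = 1 + z + 15/44z².

Need |R(x)|<1, x<0.
x=-0.71: |R|=0.4619
R=1: x+15/44x²=0 ⇒ x=−44/15=-2.9333; min R=1−1/(4·15/44)=0.2667>−1
Confirm numerically:
  x=-2.530: |R|=0.65212 <1
  x=-1.982: |R|=0.35720 <1
  x=-1.771: |R|=0.29824 <1
  x=-1.412: |R|=0.26769 <1
  x=-3.089: |R|=1.16393 >1
  x=-3.047: |R|=1.11807 >1
  x=-3.029: |R|=1.09879 >1
So |R|<1 on (-2.9333, 0).

z∈(-2.9333,0).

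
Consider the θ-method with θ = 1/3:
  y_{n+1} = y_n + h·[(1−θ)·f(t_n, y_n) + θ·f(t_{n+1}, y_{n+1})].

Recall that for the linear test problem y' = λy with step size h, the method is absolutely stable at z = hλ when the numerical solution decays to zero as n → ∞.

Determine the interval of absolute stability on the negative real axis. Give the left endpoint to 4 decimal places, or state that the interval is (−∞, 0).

Test eqn y'=λy, z=hλ:
  y_{n+1} = y_n + z·[2/3·y_n + 1/3·y_{n+1}] ⇒ (1 − 1/3z)y_{n+1} = (1 + 2/3z)y_n
  R(z) = (1 + 2/3z)/(1 − 1/3z).

Boundary: |R(x)|=1, x<0.
x=-1.16: |R|=0.1635
R=−1: 1+2/3x = −1+1/3x ⇒ -1/3x=2 ⇒ x=2/(-1/3)=-6.0000
Confirm numerically:
  x=-5.627: |R|=0.95676 <1
  x=-4.507: |R|=0.80112 <1
  x=-4.203: |R|=0.75052 <1
  x=-3.651: |R|=0.64682 <1
  x=-6.355: |R|=1.03795 >1
  x=-6.279: |R|=1.03007 >1
  x=-6.273: |R|=1.02944 >1
Interval (-6.0000, 0).

(-6.0000, 0).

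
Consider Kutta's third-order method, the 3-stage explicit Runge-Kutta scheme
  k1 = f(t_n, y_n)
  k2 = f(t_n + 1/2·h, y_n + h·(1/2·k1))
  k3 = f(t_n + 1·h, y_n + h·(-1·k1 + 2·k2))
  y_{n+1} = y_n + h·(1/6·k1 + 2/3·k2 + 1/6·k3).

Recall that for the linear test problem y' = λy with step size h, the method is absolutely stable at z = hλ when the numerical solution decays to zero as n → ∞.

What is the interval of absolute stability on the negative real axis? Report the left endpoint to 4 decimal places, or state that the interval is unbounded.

z∈(-2.5127,0).

Set f=λy, z=hλ:
  order 3, 3-stage ⇒ R(z)=1+z+z^2/2+z^3/6
  (e.g. R(-1.27)=0.19505, |R|=0.19505)

Find x<0 with |R(x)|<1.
x=-1.27: |R|=0.1951
|R(-2.84)|=1.6249 |R(-1.56)|=0.0241 |R(-1.48)|=0.0749
Bisect:
  x_lo=-3.3551 |R|=3.0213  x_hi=-0.1696 |R|=0.8440
  mid=-1.76232 |R|=0.12166 →hi
  mid=-2.55871 |R|=1.07718 →lo
  mid=-2.16051 |R|=0.50742 →hi
  mid=-2.35961 |R|=0.76535 →hi
  mid=-2.45916 |R|=0.91404 →hi
  mid=-2.50893 |R|=0.99374 →hi
  mid=-2.53382 |R|=1.03499 →lo
  ...
  [-2.51282,-2.51263] ⇒ x*=-2.5127
Interval (-2.5127, 0).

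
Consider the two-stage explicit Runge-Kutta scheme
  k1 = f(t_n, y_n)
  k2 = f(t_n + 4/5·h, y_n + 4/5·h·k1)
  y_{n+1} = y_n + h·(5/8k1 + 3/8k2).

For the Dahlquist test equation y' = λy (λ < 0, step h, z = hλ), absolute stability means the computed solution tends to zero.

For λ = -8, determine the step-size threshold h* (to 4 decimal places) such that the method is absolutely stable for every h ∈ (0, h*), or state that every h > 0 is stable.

(-3.3333,0); λ=-8 ⇒ h* = (10/3)/8 = 0.4167.

On y'=λy, z=hλ:
  k1=λy_n ⇒ h·k1=z·y_n;  k2=λ(1+4/5z)y_n ⇒ h·k2=z(1+4/5z)y_n
  y_{n+1}/y_n = 1 + 5/8z + 3/8z(1+4/5z) = 1 + z + 3/10z²
  so R(z) = 1 + z + 3/10z².

Boundary: |R(x)|=1, x<0.
x=-1.43: |R|=0.1835
R=1: x+3/10x²=0 ⇒ x=−10/3=-3.3333; min R=1−1/(4·3/10)=0.1667>−1
Confirm numerically:
  x=-3.227: |R|=0.89706 <1
  x=-2.567: |R|=0.40985 <1
  x=-1.748: |R|=0.16865 <1
  x=-3.785: |R|=1.51287 >1
  x=-3.471: |R|=1.14335 >1
So |R|<1 on (-3.3333, 0).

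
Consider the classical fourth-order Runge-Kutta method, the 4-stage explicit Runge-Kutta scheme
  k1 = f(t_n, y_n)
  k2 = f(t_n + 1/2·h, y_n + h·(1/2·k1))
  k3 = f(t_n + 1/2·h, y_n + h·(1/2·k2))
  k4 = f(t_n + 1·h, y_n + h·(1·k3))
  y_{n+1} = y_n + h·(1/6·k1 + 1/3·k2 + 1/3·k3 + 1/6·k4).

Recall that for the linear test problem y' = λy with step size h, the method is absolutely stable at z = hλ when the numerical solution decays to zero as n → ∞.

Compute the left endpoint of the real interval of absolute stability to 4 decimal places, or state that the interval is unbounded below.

z* = -2.7853.

Test eqn y'=λy, z=hλ:
  order 4, 4-stage ⇒ R(z)=1+z+z^2/2+z^3/6+z^4/24
  (e.g. R(-0.71)=0.49299, |R|=0.49299)

Need |R(x)|<1, x<0.
x=-0.71: |R|=0.4930
|R(-2.17)|=0.4053 |R(-0.84)|=0.4348 |R(-0.72)|=0.4882
Bisect:
  x_lo=-3.6399 |R|=3.2608  x_hi=-0.2450 |R|=0.7827
  mid=-1.94240 |R|=0.31576 →hi
  mid=-2.79113 |R|=1.00883 →lo
  mid=-2.36677 |R|=0.53182 →hi
  mid=-2.57895 |R|=0.73093 →hi
  mid=-2.68504 |R|=0.85907 →hi
  mid=-2.73808 |R|=0.93112 →hi
  mid=-2.76460 |R|=0.96925 →hi
  ...
  [-2.78532,-2.78512] ⇒ x*=-2.7853
So |R|<1 on (-2.7853, 0).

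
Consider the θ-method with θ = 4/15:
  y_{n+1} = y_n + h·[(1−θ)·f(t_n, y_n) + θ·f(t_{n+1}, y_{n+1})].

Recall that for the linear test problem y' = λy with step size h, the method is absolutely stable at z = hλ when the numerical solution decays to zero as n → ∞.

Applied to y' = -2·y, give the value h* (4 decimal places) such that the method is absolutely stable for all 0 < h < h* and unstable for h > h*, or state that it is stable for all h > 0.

Set f=λy, z=hλ:
  y_{n+1} = y_n + z·[11/15·y_n + 4/15·y_{n+1}] ⇒ (1 − 4/15z)y_{n+1} = (1 + 11/15z)y_n
  so R(z) = (1 + 11/15z)/(1 − 4/15z).

Find x<0 with |R(x)|<1.
x=-0.71: |R|=0.4030
R=−1: 1+11/15x = −1+4/15x ⇒ -7/15x=2 ⇒ x=2/(-7/15)=-4.2857
Confirm numerically:
  x=-3.454: |R|=0.79796 <1
  x=-2.588: |R|=0.53124 <1
  x=-2.268: |R|=0.41326 <1
  x=-2.072: |R|=0.33459 <1
  x=-4.728: |R|=1.09130 >1
  x=-4.325: |R|=1.00851 >1
Interval (-4.2857, 0).

(-4.2857,0); λ=-2 ⇒ h* = (30/7)/2 = 2.1429.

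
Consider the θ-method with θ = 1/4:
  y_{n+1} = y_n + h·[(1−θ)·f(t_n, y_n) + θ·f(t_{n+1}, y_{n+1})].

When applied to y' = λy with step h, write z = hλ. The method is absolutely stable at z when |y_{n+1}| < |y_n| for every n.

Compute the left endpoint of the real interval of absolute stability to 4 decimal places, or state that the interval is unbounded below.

left endpoint -4.0000.

On y'=λy, z=hλ:
  y_{n+1} = y_n + z·[3/4·y_n + 1/4·y_{n+1}] ⇒ (1 − 1/4z)y_{n+1} = (1 + 3/4z)y_n
  Hence R(z) = (1 + 3/4z)/(1 − 1/4z).

Find x<0 with |R(x)|<1.
x=-0.92: |R|=0.2520
R=−1: 1+3/4x = −1+1/4x ⇒ -1/2x=2 ⇒ x=2/(-1/2)=-4.0000
Confirm numerically:
  x=-3.537: |R|=0.87714 <1
  x=-3.009: |R|=0.71722 <1
  x=-2.496: |R|=0.53695 <1
  x=-4.507: |R|=1.11920 >1
  x=-4.364: |R|=1.08704 >1
So |R|<1 on (-4.0000, 0).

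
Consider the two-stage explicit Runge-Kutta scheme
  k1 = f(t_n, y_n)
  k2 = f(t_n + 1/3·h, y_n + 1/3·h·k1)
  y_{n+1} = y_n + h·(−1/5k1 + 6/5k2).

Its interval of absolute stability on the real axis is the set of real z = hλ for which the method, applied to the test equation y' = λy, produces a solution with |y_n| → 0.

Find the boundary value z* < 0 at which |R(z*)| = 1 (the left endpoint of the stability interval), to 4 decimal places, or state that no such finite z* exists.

Test eqn y'=λy, z=hλ:
  k1=λy_n ⇒ h·k1=z·y_n;  k2=λ(1+1/3z)y_n ⇒ h·k2=z(1+1/3z)y_n
  y_{n+1}/y_n = 1 − 1/5z + 6/5z(1+1/3z) = 1 + z + 2/5z²
  R(z) = 1 + z + 2/5z².

Find x<0 with |R(x)|<1.
x=-1.61: |R|=0.4268
R=1: x+2/5x²=0 ⇒ x=−5/2=-2.5000; min R=1−1/(4·2/5)=0.3750>−1
Confirm numerically:
  x=-2.201: |R|=0.73676 <1
  x=-1.451: |R|=0.39116 <1
  x=-1.298: |R|=0.37592 <1
  x=-2.843: |R|=1.39006 >1
  x=-2.563: |R|=1.06459 >1
So |R|<1 on (-2.5000, 0).

left endpoint -2.5000.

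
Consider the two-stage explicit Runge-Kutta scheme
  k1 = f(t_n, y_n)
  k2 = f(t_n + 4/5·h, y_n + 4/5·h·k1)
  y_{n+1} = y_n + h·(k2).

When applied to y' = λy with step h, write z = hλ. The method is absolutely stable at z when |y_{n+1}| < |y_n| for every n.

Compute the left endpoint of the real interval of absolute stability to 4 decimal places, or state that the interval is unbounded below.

z* = -1.2500.

With y'=λy (z=hλ):
  k1=λy_n ⇒ h·k1=z·y_n;  k2=λ(1+4/5z)y_n ⇒ h·k2=z(1+4/5z)y_n
  y_{n+1}/y_n = 1 + z(1+4/5z) = 1 + z + 4/5z²
  ⇒ R(z) = 1 + z + 4/5z².

Need |R(x)|<1, x<0.
x=-1.58: |R|=1.4171
R=1: x+4/5x²=0 ⇒ x=−5/4=-1.2500; min R=1−1/(4·4/5)=0.6875>−1
Confirm numerically:
  x=-1.071: |R|=0.84663 <1
  x=-0.943: |R|=0.76840 <1
  x=-0.662: |R|=0.68860 <1
  x=-0.638: |R|=0.68764 <1
  x=-1.680: |R|=1.57792 >1
  x=-1.612: |R|=1.46684 >1
  x=-1.536: |R|=1.35144 >1
So |R|<1 on (-1.2500, 0).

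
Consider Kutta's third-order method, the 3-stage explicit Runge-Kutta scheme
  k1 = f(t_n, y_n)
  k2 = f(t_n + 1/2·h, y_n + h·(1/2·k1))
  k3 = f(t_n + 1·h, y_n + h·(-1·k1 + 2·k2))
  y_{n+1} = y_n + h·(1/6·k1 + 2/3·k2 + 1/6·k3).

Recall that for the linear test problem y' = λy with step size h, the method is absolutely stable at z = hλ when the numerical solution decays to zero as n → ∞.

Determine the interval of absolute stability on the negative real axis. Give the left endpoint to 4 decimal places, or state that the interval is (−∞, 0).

Set f=λy, z=hλ:
  order 3, 3-stage ⇒ R(z)=1+z+z^2/2+z^3/6
  (e.g. R(-1.06)=0.30330, |R|=0.30330)

Solve |R(x)|<1 on ℝ⁻.
x=-1.06: |R|=0.3033
|R(-2.15)|=0.4951 |R(-2.14)|=0.4836 |R(-1.76)|=0.1198
Bisect:
  x_lo=-3.1472 |R|=2.3901  x_hi=-0.2516 |R|=0.7774
  mid=-1.69937 |R|=0.07336 →hi
  mid=-2.42326 |R|=0.85881 →hi
  mid=-2.78521 |R|=1.50751 →lo
  mid=-2.60424 |R|=1.15689 →lo
  mid=-2.51375 |R|=1.00165 →lo
  mid=-2.46850 |R|=0.92873 →hi
  mid=-2.49113 |R|=0.96481 →hi
  ...
  [-2.51286,-2.51269] ⇒ x*=-2.5127
Stable set (-2.5127, 0).

(-2.5127, 0).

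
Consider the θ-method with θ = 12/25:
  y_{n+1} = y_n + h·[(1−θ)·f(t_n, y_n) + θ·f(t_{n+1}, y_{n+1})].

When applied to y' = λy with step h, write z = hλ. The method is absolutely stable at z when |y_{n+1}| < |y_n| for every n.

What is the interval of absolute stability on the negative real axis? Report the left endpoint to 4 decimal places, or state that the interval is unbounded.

Test eqn y'=λy, z=hλ:
  y_{n+1} = y_n + z·[13/25·y_n + 12/25·y_{n+1}] ⇒ (1 − 12/25z)y_{n+1} = (1 + 13/25z)y_n
  so R(z) = (1 + 13/25z)/(1 − 12/25z).

Solve |R(x)|<1 on ℝ⁻.
x=-1.05: |R|=0.3019
R=−1: 1+13/25x = −1+12/25x ⇒ -1/25x=2 ⇒ x=2/(-1/25)=-50.0000
Confirm numerically:
  x=-37.594: |R|=0.97394 <1
  x=-31.067: |R|=0.95241 <1
  x=-21.522: |R|=0.89946 <1
  x=-20.120: |R|=0.88785 <1
  x=-50.468: |R|=1.00074 >1
  x=-50.125: |R|=1.00020 >1
Stable set (-50.0000, 0).

z∈(-50.0000,0).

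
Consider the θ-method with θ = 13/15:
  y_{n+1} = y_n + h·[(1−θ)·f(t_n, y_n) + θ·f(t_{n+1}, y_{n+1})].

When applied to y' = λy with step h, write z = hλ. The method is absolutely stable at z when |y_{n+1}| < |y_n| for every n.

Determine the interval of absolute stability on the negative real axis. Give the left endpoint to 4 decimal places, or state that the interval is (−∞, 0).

unbounded; (−∞, 0).

Test eqn y'=λy, z=hλ:
  y_{n+1} = y_n + z·[2/15·y_n + 13/15·y_{n+1}] ⇒ (1 − 13/15z)y_{n+1} = (1 + 2/15z)y_n
  so R(z) = (1 + 2/15z)/(1 − 13/15z).

Need |R(x)|<1, x<0.
x=-1.26: |R|=0.3977
x=-2: |R|=0.2683
x=-10: |R|=0.0345
x=-100: |R|=0.1407
θ=13/15≥1/2 ⇒ |1+2/15x|<|1−13/15x| ∀x<0 ⇒ interval (−∞,0).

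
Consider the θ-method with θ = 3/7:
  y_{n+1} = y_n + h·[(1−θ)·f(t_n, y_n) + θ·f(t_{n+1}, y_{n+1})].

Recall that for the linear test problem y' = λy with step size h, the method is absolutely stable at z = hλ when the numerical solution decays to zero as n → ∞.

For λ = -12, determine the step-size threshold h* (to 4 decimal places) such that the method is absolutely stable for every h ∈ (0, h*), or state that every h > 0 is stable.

Test eqn y'=λy, z=hλ:
  y_{n+1} = y_n + z·[4/7·y_n + 3/7·y_{n+1}] ⇒ (1 − 3/7z)y_{n+1} = (1 + 4/7z)y_n
  R(z) = (1 + 4/7z)/(1 − 3/7z).

Need |R(x)|<1, x<0.
x=-1.56: |R|=0.0651
R=−1: 1+4/7x = −1+3/7x ⇒ -1/7x=2 ⇒ x=2/(-1/7)=-14.0000
Confirm numerically:
  x=-7.733: |R|=0.79248 <1
  x=-7.685: |R|=0.78989 <1
  x=-7.017: |R|=0.75106 <1
  x=-14.459: |R|=1.00911 >1
  x=-14.323: |R|=1.00646 >1
  x=-14.146: |R|=1.00295 >1
Stable set (-14.0000, 0).

(-14.0000,0); λ=-12 ⇒ h* = (14)/12 = 1.1667.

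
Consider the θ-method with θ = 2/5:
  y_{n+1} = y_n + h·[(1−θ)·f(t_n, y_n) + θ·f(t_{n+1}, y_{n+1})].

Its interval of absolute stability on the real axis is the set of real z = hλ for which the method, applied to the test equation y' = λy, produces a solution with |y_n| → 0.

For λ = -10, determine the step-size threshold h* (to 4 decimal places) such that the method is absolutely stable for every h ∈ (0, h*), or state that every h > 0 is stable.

Set f=λy, z=hλ:
  y_{n+1} = y_n + z·[3/5·y_n + 2/5·y_{n+1}] ⇒ (1 − 2/5z)y_{n+1} = (1 + 3/5z)y_n
  so R(z) = (1 + 3/5z)/(1 − 2/5z).

Boundary: |R(x)|=1, x<0.
x=-0.52: |R|=0.5695
R=−1: 1+3/5x = −1+2/5x ⇒ -1/5x=2 ⇒ x=2/(-1/5)=-10.0000
Confirm numerically:
  x=-7.643: |R|=0.88381 <1
  x=-5.539: |R|=0.72254 <1
  x=-4.614: |R|=0.62145 <1
  x=-10.202: |R|=1.00795 >1
  x=-10.137: |R|=1.00542 >1
Interval (-10.0000, 0).

(-10.0000,0); λ=-10 ⇒ h* = (10)/10 = 1.0000.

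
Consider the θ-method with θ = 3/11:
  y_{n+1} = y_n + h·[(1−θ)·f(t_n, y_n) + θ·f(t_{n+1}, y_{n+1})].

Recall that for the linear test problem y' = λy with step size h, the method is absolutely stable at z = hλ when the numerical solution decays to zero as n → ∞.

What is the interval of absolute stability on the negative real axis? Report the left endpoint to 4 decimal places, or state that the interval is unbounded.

z∈(-4.4000,0).

Set f=λy, z=hλ:
  y_{n+1} = y_n + z·[8/11·y_n + 3/11·y_{n+1}] ⇒ (1 − 3/11z)y_{n+1} = (1 + 8/11z)y_n
  so R(z) = (1 + 8/11z)/(1 − 3/11z).

Boundary: |R(x)|=1, x<0.
x=-1.67: |R|=0.1474
R=−1: 1+8/11x = −1+3/11x ⇒ -5/11x=2 ⇒ x=2/(-5/11)=-4.4000
Confirm numerically:
  x=-4.310: |R|=0.98120 <1
  x=-4.174: |R|=0.95196 <1
  x=-2.118: |R|=0.34251 <1
  x=-4.821: |R|=1.08267 >1
  x=-4.808: |R|=1.08024 >1
  x=-4.518: |R|=1.02403 >1
Interval (-4.4000, 0).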